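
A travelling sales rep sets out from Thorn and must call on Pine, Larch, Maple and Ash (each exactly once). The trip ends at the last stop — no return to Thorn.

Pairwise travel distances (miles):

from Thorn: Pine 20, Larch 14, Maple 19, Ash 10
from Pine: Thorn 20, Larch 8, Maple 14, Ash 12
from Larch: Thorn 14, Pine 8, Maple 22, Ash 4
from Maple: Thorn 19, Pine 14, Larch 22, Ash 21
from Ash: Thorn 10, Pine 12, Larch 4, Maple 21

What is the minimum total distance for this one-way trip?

Shortest open route: 36 miles.

There are 4! = 24 possible orderings.
Thorn → Pine → Larch → Maple → Ash: 20+8+22+21 = 71
Thorn → Pine → Larch → Ash → Maple: 20+8+4+21 = 53
Thorn → Pine → Maple → Larch → Ash: 20+14+22+4 = 60
Thorn → Pine → Maple → Ash → Larch: 20+14+21+4 = 59
Thorn → Pine → Ash → Larch → Maple: 20+12+4+22 = 58
Thorn → Pine → Ash → Maple → Larch: 20+12+21+22 = 75
Thorn → Larch → Pine → Maple → Ash: 14+8+14+21 = 57
Thorn → Larch → Pine → Ash → Maple: 14+8+12+21 = 55
Thorn → Larch → Maple → Pine → Ash: 14+22+14+12 = 62
Thorn → Larch → Maple → Ash → Pine: 14+22+21+12 = 69
Thorn → Larch → Ash → Pine → Maple: 14+4+12+14 = 44
Thorn → Larch → Ash → Maple → Pine: 14+4+21+14 = 53
Thorn → Maple → Pine → Larch → Ash: 19+14+8+4 = 45
Thorn → Maple → Pine → Ash → Larch: 19+14+12+4 = 49
… (10 more)
Thorn → Ash → Larch → Pine → Maple: 10+4+8+14 = 36  ← best
The minimum is 36.
One shortest path: Thorn → Ash → Larch → Pine → Maple.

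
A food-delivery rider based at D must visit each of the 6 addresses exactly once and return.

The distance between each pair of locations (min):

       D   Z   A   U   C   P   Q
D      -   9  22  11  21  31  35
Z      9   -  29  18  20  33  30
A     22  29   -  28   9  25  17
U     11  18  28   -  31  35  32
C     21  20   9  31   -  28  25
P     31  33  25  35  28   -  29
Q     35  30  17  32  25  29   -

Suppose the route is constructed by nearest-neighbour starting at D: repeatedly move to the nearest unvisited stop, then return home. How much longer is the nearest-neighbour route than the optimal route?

D: Z=9, U=11, C=21, A=22, P=31, Q=35 ⇒ Z
Z: U=18, C=20, A=29, Q=30, P=33 ⇒ U
U: A=28, C=31, Q=32, P=35 ⇒ A
A: C=9, Q=17, P=25 ⇒ C
C: Q=25, P=28 ⇒ Q
Q: P=29 ⇒ P
NN route D → Z → U → A → C → Q → P → D costs 149.
Optimal: D → Z → C → A → Q → P → U → D costs 130 (by enumerating all 360 distinct tours).
Excess = 149 − 130 = 19.

Excess over optimum: 19 min.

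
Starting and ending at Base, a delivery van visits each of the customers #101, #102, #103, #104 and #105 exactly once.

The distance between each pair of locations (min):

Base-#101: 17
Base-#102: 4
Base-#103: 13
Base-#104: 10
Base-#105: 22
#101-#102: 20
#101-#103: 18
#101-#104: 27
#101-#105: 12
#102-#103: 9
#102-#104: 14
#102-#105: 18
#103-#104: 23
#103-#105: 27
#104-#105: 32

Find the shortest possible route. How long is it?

There are 60 distinct closed tours to check (reversals are equivalent).
Base→#101→#102→#103→#104→#105→Base: 17+20+9+23+32+22 = 123
Base→#101→#102→#103→#105→#104→Base: 17+20+9+27+32+10 = 115
Base→#101→#102→#104→#103→#105→Base: 17+20+14+23+27+22 = 123
Base→#101→#102→#104→#105→#103→Base: 17+20+14+32+27+13 = 123
Base→#101→#102→#105→#103→#104→Base: 17+20+18+27+23+10 = 115
Base→#101→#102→#105→#104→#103→Base: 17+20+18+32+23+13 = 123
Base→#101→#103→#102→#104→#105→Base: 17+18+9+14+32+22 = 112
Base→#101→#103→#102→#105→#104→Base: 17+18+9+18+32+10 = 104
Base→#101→#103→#104→#102→#105→Base: 17+18+23+14+18+22 = 112
Base→#101→#103→#104→#105→#102→Base: 17+18+23+32+18+4 = 112
Base→#101→#103→#105→#102→#104→Base: 17+18+27+18+14+10 = 104
Base→#101→#103→#105→#104→#102→Base: 17+18+27+32+14+4 = 112
Base→#101→#104→#102→#103→#105→Base: 17+27+14+9+27+22 = 116
Base→#101→#104→#102→#105→#103→Base: 17+27+14+18+27+13 = 116
… (46 more)
Base→#102→#103→#101→#105→#104→Base: 4+9+18+12+32+10 = 85  ← best
The minimum is 85.
One optimal route: Base → #102 → #103 → #101 → #105 → #104 → Base (or its reverse).

Shortest round trip = 85 min.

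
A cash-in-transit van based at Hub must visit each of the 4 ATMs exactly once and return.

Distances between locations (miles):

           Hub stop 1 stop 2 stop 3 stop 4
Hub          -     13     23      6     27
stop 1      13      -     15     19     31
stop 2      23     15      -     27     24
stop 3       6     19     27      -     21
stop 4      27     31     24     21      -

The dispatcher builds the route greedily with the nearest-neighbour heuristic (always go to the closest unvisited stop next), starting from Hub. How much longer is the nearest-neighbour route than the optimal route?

From Hub: stop 3=6, stop 1=13, stop 2=23, stop 4=27 → choose stop 3 (6).
From stop 3: stop 1=19, stop 4=21, stop 2=27 → choose stop 1 (19).
From stop 1: stop 2=15, stop 4=31 → choose stop 2 (15).
From stop 2: stop 4=24 → choose stop 4 (24).
NN route Hub → stop 3 → stop 1 → stop 2 → stop 4 → Hub costs 91.
Optimal: Hub → stop 1 → stop 2 → stop 4 → stop 3 → Hub costs 79 (by enumerating all 12 distinct tours).
Excess = 91 − 79 = 12.

The nearest-neighbour route is 12 miles longer than optimal.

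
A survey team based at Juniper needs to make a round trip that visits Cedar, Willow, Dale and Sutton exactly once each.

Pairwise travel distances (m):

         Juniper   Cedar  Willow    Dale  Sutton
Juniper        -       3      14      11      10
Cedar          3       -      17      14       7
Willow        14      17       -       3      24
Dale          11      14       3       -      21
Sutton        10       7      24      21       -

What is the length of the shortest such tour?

With 4 stops there are 4!/2 = 12 distinct round trips (a route and its reverse cost the same).
Juniper - Cedar - Willow - Dale - Sutton - Juniper: 3+17+3+21+10 = 54
Juniper - Cedar - Willow - Sutton - Dale - Juniper: 3+17+24+21+11 = 76
Juniper - Cedar - Dale - Willow - Sutton - Juniper: 3+14+3+24+10 = 54
Juniper - Cedar - Dale - Sutton - Willow - Juniper: 3+14+21+24+14 = 76
Juniper - Cedar - Sutton - Willow - Dale - Juniper: 3+7+24+3+11 = 48
Juniper - Cedar - Sutton - Dale - Willow - Juniper: 3+7+21+3+14 = 48
Juniper - Willow - Cedar - Dale - Sutton - Juniper: 14+17+14+21+10 = 76
Juniper - Willow - Cedar - Sutton - Dale - Juniper: 14+17+7+21+11 = 70
Juniper - Willow - Dale - Cedar - Sutton - Juniper: 14+3+14+7+10 = 48
Juniper - Willow - Sutton - Cedar - Dale - Juniper: 14+24+7+14+11 = 70
Juniper - Dale - Cedar - Willow - Sutton - Juniper: 11+14+17+24+10 = 76
Juniper - Dale - Willow - Cedar - Sutton - Juniper: 11+3+17+7+10 = 48
The minimum is 48.
One optimal route: Juniper → Cedar → Sutton → Willow → Dale → Juniper (or its reverse).

48 m — the shortest possible round trip.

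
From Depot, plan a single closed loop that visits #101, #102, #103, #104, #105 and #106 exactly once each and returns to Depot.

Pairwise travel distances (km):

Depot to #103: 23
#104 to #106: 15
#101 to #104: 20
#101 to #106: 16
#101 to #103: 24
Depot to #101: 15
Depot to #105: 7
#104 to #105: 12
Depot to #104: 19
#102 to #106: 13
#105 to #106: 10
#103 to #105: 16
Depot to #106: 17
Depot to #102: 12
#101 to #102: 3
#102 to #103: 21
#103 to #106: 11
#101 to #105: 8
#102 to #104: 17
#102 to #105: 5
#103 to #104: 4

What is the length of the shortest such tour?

Depot-#101-#102-#103-#104-#105-#106-Depot: 15+3+21+4+12+10+17 = 82
Depot-#101-#102-#103-#104-#106-#105-Depot: 15+3+21+4+15+10+7 = 75
Depot-#101-#102-#103-#105-#104-#106-Depot: 15+3+21+16+12+15+17 = 99
Depot-#101-#102-#103-#105-#106-#104-Depot: 15+3+21+16+10+15+19 = 99
Depot-#101-#102-#103-#106-#104-#105-Depot: 15+3+21+11+15+12+7 = 84
Depot-#101-#102-#103-#106-#105-#104-Depot: 15+3+21+11+10+12+19 = 91
Depot-#101-#102-#104-#103-#105-#106-Depot: 15+3+17+4+16+10+17 = 82
Depot-#101-#102-#104-#103-#106-#105-Depot: 15+3+17+4+11+10+7 = 67
… (352 more)
Depot-#101-#102-#106-#103-#104-#105-Depot: 15+3+13+11+4+12+7 = 65  ← best
The minimum is 65.
One optimal route: Depot → #101 → #102 → #106 → #103 → #104 → #105 → Depot (or its reverse).

Shortest round trip = 65 km.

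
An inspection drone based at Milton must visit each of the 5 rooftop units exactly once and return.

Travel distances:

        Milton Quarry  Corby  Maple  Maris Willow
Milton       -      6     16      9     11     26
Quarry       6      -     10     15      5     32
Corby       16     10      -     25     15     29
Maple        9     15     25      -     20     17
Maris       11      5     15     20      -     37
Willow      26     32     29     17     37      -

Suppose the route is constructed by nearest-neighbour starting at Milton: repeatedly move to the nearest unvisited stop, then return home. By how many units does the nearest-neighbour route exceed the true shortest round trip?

From Milton: Quarry=6, Maple=9, Maris=11, Corby=16, Willow=26 → choose Quarry (6).
From Quarry: Maris=5, Corby=10, Maple=15, Willow=32 → choose Maris (5).
From Maris: Corby=15, Maple=20, Willow=37 → choose Corby (15).
From Corby: Maple=25, Willow=29 → choose Maple (25).
From Maple: Willow=17 → choose Willow (17).
NN route Milton → Quarry → Maris → Corby → Maple → Willow → Milton costs 94.
Optimal: Milton → Quarry → Maris → Corby → Willow → Maple → Milton costs 81 (by enumerating all 60 distinct tours).
Excess = 94 − 81 = 13.

Excess over optimum: 13.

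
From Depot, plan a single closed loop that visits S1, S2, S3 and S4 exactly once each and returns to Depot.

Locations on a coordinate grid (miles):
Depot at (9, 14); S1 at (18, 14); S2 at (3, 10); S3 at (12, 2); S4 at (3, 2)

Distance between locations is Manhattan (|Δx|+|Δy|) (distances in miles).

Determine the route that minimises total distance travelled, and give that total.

54 miles — the shortest possible round trip.

Depot→S1→S2→S3→S4→Depot: 9+19+17+9+18 = 72
Depot→S1→S2→S4→S3→Depot: 9+19+8+9+15 = 60
Depot→S1→S3→S2→S4→Depot: 9+18+17+8+18 = 70
Depot→S1→S3→S4→S2→Depot: 9+18+9+8+10 = 54
Depot→S1→S4→S2→S3→Depot: 9+27+8+17+15 = 76
Depot→S1→S4→S3→S2→Depot: 9+27+9+17+10 = 72
Depot→S2→S1→S3→S4→Depot: 10+19+18+9+18 = 74
Depot→S2→S1→S4→S3→Depot: 10+19+27+9+15 = 80
Depot→S2→S3→S1→S4→Depot: 10+17+18+27+18 = 90
Depot→S2→S4→S1→S3→Depot: 10+8+27+18+15 = 78
Depot→S3→S1→S2→S4→Depot: 15+18+19+8+18 = 78
Depot→S3→S2→S1→S4→Depot: 15+17+19+27+18 = 96
The minimum is 54.
One optimal route: Depot → S1 → S3 → S4 → S2 → Depot (or its reverse).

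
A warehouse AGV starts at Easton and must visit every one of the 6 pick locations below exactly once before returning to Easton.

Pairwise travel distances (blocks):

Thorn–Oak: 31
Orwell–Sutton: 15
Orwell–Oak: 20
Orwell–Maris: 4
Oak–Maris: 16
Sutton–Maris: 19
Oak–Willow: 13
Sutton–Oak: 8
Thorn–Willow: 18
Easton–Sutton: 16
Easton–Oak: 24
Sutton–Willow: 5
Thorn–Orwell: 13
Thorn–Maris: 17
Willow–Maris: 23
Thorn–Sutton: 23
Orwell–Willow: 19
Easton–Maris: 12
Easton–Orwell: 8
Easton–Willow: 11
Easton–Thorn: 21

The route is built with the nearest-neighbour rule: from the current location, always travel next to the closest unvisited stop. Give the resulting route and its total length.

Nearest-neighbour total = 80 blocks; route Easton → Orwell → Maris → Oak → Sutton → Willow → Thorn → Easton.

Easton → [Orwell:8 / Willow:11 / Maris:12 / Sutton:16 / Thorn:21 / Oak:24] → Orwell (8)
Orwell → [Maris:4 / Thorn:13 / Sutton:15 / Willow:19 / Oak:20] → Maris (4)
Maris → [Oak:16 / Thorn:17 / Sutton:19 / Willow:23] → Oak (16)
Oak → [Sutton:8 / Willow:13 / Thorn:31] → Sutton (8)
Sutton → [Willow:5 / Thorn:23] → Willow (5)
Willow → [Thorn:18] → Thorn (18)
Return Thorn→Easton: 21.
Total = 8 + 4 + 16 + 8 + 5 + 18 + 21 = 80.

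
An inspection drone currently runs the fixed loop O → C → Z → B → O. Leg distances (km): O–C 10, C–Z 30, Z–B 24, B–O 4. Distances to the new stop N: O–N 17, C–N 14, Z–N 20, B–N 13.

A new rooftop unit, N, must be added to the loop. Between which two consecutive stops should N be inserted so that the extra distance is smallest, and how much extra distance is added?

Minimum extra distance: 4 km, inserting N between C and Z.

Insertion cost between consecutive stops i–j is d(i,N) + d(N,j) − d(i,j):
  between O and C: 17 + 14 − 10 = 21
  between C and Z: 14 + 20 − 30 = 4
  between Z and B: 20 + 13 − 24 = 9
  between B and O: 13 + 17 − 4 = 26
Cheapest insertion is between C and Z, adding 4.
New total = 68 + 4 = 72.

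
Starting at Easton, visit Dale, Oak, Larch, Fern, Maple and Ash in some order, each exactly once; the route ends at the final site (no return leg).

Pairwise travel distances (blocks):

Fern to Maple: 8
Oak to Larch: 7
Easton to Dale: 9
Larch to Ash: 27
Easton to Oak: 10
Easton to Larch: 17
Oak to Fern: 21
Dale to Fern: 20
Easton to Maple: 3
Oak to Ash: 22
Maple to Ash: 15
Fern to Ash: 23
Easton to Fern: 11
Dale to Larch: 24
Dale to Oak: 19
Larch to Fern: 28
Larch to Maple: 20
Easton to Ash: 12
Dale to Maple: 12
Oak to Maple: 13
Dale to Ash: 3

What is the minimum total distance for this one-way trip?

There are 6! = 720 possible orderings.
Easton→Dale→Oak→Larch→Fern→Maple→Ash: 9+19+7+28+8+15 = 86
Easton→Dale→Oak→Larch→Fern→Ash→Maple: 9+19+7+28+23+15 = 101
Easton→Dale→Oak→Larch→Maple→Fern→Ash: 9+19+7+20+8+23 = 86
Easton→Dale→Oak→Larch→Maple→Ash→Fern: 9+19+7+20+15+23 = 93
Easton→Dale→Oak→Larch→Ash→Fern→Maple: 9+19+7+27+23+8 = 93
Easton→Dale→Oak→Larch→Ash→Maple→Fern: 9+19+7+27+15+8 = 85
Easton→Dale→Oak→Fern→Larch→Maple→Ash: 9+19+21+28+20+15 = 112
Easton→Dale→Oak→Fern→Larch→Ash→Maple: 9+19+21+28+27+15 = 119
… (712 more)
Easton→Dale→Ash→Fern→Maple→Oak→Larch: 9+3+23+8+13+7 = 63  ← best
The minimum is 63.
One shortest path: Easton → Dale → Ash → Fern → Maple → Oak → Larch.

63 blocks — the minimum one-way total.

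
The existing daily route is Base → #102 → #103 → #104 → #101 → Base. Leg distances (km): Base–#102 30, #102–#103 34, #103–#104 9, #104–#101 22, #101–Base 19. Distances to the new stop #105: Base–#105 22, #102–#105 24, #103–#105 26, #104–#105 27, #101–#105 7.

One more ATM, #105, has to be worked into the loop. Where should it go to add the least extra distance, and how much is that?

Adding 10 km by placing #105 on the #101–Base leg.

Insertion cost between consecutive stops i–j is d(i,#105) + d(#105,j) − d(i,j):
  between Base and #102: 22 + 24 − 30 = 16
  between #102 and #103: 24 + 26 − 34 = 16
  between #103 and #104: 26 + 27 − 9 = 44
  between #104 and #101: 27 + 7 − 22 = 12
  between #101 and Base: 7 + 22 − 19 = 10
Cheapest insertion is between #101 and Base, adding 10.
New total = 114 + 10 = 124.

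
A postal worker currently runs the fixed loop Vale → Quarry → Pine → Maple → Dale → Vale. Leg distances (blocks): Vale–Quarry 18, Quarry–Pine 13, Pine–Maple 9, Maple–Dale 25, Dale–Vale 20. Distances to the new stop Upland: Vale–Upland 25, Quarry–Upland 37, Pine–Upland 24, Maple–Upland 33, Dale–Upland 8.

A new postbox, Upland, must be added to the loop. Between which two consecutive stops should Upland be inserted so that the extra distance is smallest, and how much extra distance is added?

Adding 13 blocks by placing Upland on the Dale–Vale leg.

Insertion cost between consecutive stops i–j is d(i,Upland) + d(Upland,j) − d(i,j):
  between Vale and Quarry: 25 + 37 − 18 = 44
  between Quarry and Pine: 37 + 24 − 13 = 48
  between Pine and Maple: 24 + 33 − 9 = 48
  between Maple and Dale: 33 + 8 − 25 = 16
  between Dale and Vale: 8 + 25 − 20 = 13
Cheapest insertion is between Dale and Vale, adding 13.
New total = 85 + 13 = 98.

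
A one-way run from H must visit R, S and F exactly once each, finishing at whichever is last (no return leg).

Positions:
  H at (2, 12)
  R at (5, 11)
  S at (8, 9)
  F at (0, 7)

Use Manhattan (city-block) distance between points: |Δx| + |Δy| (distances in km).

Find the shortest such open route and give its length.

There are 3! = 6 possible orderings.
H→R→S→F: 4+5+10 = 19
H→R→F→S: 4+9+10 = 23
H→S→R→F: 9+5+9 = 23
H→S→F→R: 9+10+9 = 28
H→F→R→S: 7+9+5 = 21
H→F→S→R: 7+10+5 = 22
The minimum is 19.
One shortest path: H → R → S → F.

Minimum one-way distance = 19 km.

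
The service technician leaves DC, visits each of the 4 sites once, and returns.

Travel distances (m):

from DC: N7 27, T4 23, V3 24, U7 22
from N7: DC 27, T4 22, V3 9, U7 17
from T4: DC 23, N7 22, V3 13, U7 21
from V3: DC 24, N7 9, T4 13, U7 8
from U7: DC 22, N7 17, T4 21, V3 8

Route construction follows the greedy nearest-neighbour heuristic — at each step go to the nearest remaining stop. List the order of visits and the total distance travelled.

DC → [U7:22 / T4:23 / V3:24 / N7:27] → U7 (22)
U7 → [V3:8 / N7:17 / T4:21] → V3 (8)
V3 → [N7:9 / T4:13] → N7 (9)
N7 → [T4:22] → T4 (22)
Return T4→DC: 23.
Total = 22 + 8 + 9 + 22 + 23 = 84.

Total distance 84 m via the nearest-neighbour route DC → U7 → V3 → N7 → T4 → DC.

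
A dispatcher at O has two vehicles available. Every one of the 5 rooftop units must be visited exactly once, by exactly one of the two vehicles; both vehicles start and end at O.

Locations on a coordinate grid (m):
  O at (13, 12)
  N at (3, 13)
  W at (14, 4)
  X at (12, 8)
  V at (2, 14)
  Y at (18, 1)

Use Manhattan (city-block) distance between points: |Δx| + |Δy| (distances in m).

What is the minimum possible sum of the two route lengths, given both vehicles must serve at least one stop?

There are 2^4 − 1 = 15 ways to divide the 5 stops into two non-empty groups. For each, the best each vehicle can do is its own shortest tour through its group:
  {N} + {W, X, V, Y}: 22 + 58 = 80
  {W} + {N, X, V, Y}: 18 + 58 = 76
  {N, W} + {X, V, Y}: 40 + 58 = 98
  {X} + {N, W, V, Y}: 10 + 58 = 68
  {N, X} + {W, V, Y}: 30 + 58 = 88
  {W, X} + {N, V, Y}: 20 + 58 = 78
  … (15 splits in total)
  {N, V} + {W, X, Y}: 26 + 34 = 60  ← best
Best: vehicle 1 O → N → V → O = 26; vehicle 2 O → W → Y → X → O = 34; combined 60.

Minimum combined distance: 60 m.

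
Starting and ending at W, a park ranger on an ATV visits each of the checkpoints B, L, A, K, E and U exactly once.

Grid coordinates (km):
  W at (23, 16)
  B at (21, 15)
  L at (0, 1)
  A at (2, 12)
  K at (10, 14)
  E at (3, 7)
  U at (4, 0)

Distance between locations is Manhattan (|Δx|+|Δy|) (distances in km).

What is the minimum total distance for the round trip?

There are 360 distinct closed tours to check (reversals are equivalent).
W-B-L-A-K-E-U-W: 3+35+13+10+14+8+35 = 118
W-B-L-A-K-U-E-W: 3+35+13+10+20+8+29 = 118
W-B-L-A-E-K-U-W: 3+35+13+6+14+20+35 = 126
W-B-L-A-E-U-K-W: 3+35+13+6+8+20+15 = 100
W-B-L-A-U-K-E-W: 3+35+13+14+20+14+29 = 128
W-B-L-A-U-E-K-W: 3+35+13+14+8+14+15 = 102
W-B-L-K-A-E-U-W: 3+35+23+10+6+8+35 = 120
W-B-L-K-A-U-E-W: 3+35+23+10+14+8+29 = 122
… (352 more)
W-B-A-L-U-E-K-W: 3+22+13+5+8+14+15 = 80  ← best
The minimum is 80.
One optimal route: W → B → A → L → U → E → K → W (or its reverse).

80 km — the shortest possible round trip.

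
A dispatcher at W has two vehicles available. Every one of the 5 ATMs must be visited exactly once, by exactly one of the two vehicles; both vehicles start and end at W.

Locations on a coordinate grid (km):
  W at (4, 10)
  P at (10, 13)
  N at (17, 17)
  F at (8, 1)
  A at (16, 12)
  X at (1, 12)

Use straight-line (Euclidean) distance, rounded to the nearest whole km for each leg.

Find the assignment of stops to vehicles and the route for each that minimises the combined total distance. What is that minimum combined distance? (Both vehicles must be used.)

52 km — the smallest possible combined total.

There are 2^4 − 1 = 15 ways to divide the 5 stops into two non-empty groups. For each, the best each vehicle can do is its own shortest tour through its group:
  {P} + {N, F, A, X}: 14 + 50 = 64
  {N} + {P, F, A, X}: 30 + 43 = 73
  {P, N} + {F, A, X}: 30 + 43 = 73
  {F} + {P, N, A, X}: 20 + 38 = 58
  {P, F} + {N, A, X}: 29 + 38 = 67
  {N, F} + {P, A, X}: 43 + 31 = 74
  … (15 splits in total)
  {P, N, F, A} + {X}: 44 + 8 = 52  ← best
Best: vehicle 1 W → P → N → A → F → W = 44; vehicle 2 W → X → W = 8; combined 52.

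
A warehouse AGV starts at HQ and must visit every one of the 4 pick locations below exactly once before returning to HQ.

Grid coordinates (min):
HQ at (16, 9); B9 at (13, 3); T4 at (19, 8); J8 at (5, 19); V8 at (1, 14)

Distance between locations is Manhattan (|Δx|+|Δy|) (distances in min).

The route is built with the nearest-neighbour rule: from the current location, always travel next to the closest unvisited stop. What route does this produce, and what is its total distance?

At HQ the remaining stops are T4 4, B9 9, V8 20, J8 21; go to T4.
At T4 the remaining stops are B9 11, V8 24, J8 25; go to B9.
At B9 the remaining stops are V8 23, J8 24; go to V8.
At V8 the remaining stops are J8 9; go to J8.
Return J8→HQ: 21.
Total = 4 + 11 + 23 + 9 + 21 = 68.

68 min along HQ → T4 → B9 → V8 → J8 → HQ.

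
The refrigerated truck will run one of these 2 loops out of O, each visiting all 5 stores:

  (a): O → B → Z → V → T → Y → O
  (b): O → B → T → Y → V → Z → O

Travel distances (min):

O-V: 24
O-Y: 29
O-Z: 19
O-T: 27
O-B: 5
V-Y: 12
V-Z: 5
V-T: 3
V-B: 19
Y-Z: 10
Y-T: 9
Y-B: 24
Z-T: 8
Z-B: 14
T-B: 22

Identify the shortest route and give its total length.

65 min — (a) is the shortest.

(a): 5 + 14 + 5 + 3 + 9 + 29 = 65
(b): 5 + 22 + 9 + 12 + 5 + 19 = 72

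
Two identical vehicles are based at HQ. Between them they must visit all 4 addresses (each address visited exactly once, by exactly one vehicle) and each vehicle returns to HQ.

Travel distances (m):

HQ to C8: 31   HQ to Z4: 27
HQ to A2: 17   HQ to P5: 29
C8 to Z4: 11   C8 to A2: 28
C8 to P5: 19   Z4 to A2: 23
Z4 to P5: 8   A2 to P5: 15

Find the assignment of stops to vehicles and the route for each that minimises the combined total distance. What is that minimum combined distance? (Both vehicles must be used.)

Check every non-empty split of the stops between the two vehicles; for each half take its own optimal tour:
  {C8} + {Z4, A2, P5}: 62 + 67 = 129
  {Z4} + {C8, A2, P5}: 54 + 82 = 136
  {C8, Z4} + {A2, P5}: 69 + 61 = 130
  {A2} + {C8, Z4, P5}: 34 + 79 = 113
  {C8, A2} + {Z4, P5}: 76 + 64 = 140
  {Z4, A2} + {C8, P5}: 67 + 79 = 146
  … (7 splits in total)
Best: vehicle 1 HQ → A2 → HQ = 34; vehicle 2 HQ → C8 → Z4 → P5 → HQ = 79; combined 113.

Minimum combined distance: 113 m.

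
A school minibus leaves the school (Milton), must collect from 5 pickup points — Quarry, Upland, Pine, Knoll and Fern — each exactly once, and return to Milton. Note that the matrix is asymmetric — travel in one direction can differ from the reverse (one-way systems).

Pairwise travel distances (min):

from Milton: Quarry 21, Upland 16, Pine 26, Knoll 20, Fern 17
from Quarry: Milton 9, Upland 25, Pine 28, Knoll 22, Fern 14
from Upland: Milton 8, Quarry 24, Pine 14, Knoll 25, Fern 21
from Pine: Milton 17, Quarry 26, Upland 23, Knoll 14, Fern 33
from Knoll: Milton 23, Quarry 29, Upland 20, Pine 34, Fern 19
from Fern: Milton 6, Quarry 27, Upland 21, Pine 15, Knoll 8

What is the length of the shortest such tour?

Minimum total distance: 92 min.

Milton - Quarry - Upland - Pine - Knoll - Fern - Milton: 21+25+14+14+19+6 = 99
Milton - Quarry - Upland - Pine - Fern - Knoll - Milton: 21+25+14+33+8+23 = 124
Milton - Quarry - Upland - Knoll - Pine - Fern - Milton: 21+25+25+34+33+6 = 144
Milton - Quarry - Upland - Knoll - Fern - Pine - Milton: 21+25+25+19+15+17 = 122
Milton - Quarry - Upland - Fern - Pine - Knoll - Milton: 21+25+21+15+14+23 = 119
Milton - Quarry - Upland - Fern - Knoll - Pine - Milton: 21+25+21+8+34+17 = 126
Milton - Quarry - Pine - Upland - Knoll - Fern - Milton: 21+28+23+25+19+6 = 122
Milton - Quarry - Pine - Upland - Fern - Knoll - Milton: 21+28+23+21+8+23 = 124
Milton - Quarry - Pine - Knoll - Upland - Fern - Milton: 21+28+14+20+21+6 = 110
Milton - Quarry - Pine - Knoll - Fern - Upland - Milton: 21+28+14+19+21+8 = 111
Milton - Quarry - Pine - Fern - Upland - Knoll - Milton: 21+28+33+21+25+23 = 151
Milton - Quarry - Pine - Fern - Knoll - Upland - Milton: 21+28+33+8+20+8 = 118
Milton - Quarry - Knoll - Upland - Pine - Fern - Milton: 21+22+20+14+33+6 = 116
Milton - Quarry - Knoll - Upland - Fern - Pine - Milton: 21+22+20+21+15+17 = 116
… (106 more)
Milton - Quarry - Fern - Pine - Knoll - Upland - Milton: 21+14+15+14+20+8 = 92  ← best
The minimum is 92.
One optimal route: Milton → Quarry → Fern → Pine → Knoll → Upland → Milton.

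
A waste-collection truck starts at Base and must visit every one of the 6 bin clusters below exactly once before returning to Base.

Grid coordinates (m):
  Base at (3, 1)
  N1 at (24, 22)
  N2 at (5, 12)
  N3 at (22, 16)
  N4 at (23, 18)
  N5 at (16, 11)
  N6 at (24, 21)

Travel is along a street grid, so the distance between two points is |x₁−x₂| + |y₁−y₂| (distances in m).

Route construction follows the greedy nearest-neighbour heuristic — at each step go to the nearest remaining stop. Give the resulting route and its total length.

Nearest-neighbour total = 86 m; route Base → N2 → N5 → N3 → N4 → N6 → N1 → Base.

From Base: distances to unvisited — N2=13, N5=23, N3=34, N4=37, N6=41, N1=42. Nearest is N2 (13).
From N2: distances to unvisited — N5=12, N3=21, N4=24, N6=28, N1=29. Nearest is N5 (12).
From N5: distances to unvisited — N3=11, N4=14, N6=18, N1=19. Nearest is N3 (11).
From N3: distances to unvisited — N4=3, N6=7, N1=8. Nearest is N4 (3).
From N4: distances to unvisited — N6=4, N1=5. Nearest is N6 (4).
From N6: distances to unvisited — N1=1. Nearest is N1 (1).
Return N1→Base: 42.
Total = 13 + 12 + 11 + 3 + 4 + 1 + 42 = 86.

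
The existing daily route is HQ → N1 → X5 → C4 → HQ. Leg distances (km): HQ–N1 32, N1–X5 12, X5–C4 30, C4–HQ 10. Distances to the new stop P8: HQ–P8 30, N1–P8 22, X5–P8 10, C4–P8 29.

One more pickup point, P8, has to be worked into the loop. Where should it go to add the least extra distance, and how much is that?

Insertion cost between consecutive stops i–j is d(i,P8) + d(P8,j) − d(i,j):
  between HQ and N1: 30 + 22 − 32 = 20
  between N1 and X5: 22 + 10 − 12 = 20
  between X5 and C4: 10 + 29 − 30 = 9
  between C4 and HQ: 29 + 30 − 10 = 49
Cheapest insertion is between X5 and C4, adding 9.
New total = 84 + 9 = 93.

Adding 9 km by placing P8 on the X5–C4 leg.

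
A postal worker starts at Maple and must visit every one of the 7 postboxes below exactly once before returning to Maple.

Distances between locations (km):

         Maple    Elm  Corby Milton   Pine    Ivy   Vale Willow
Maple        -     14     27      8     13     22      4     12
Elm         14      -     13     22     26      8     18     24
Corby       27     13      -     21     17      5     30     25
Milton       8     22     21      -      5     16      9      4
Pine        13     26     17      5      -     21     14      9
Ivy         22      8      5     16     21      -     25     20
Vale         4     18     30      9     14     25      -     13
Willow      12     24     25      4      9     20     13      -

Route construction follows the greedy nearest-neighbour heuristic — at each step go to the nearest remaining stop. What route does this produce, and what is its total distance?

Nearest-neighbour total = 70 km; route Maple → Vale → Milton → Willow → Pine → Corby → Ivy → Elm → Maple.

Maple → [Vale:4 / Milton:8 / Willow:12 / Pine:13 / Elm:14 / Ivy:22 / Corby:27] → Vale (4)
Vale → [Milton:9 / Willow:13 / Pine:14 / Elm:18 / Ivy:25 / Corby:30] → Milton (9)
Milton → [Willow:4 / Pine:5 / Ivy:16 / Corby:21 / Elm:22] → Willow (4)
Willow → [Pine:9 / Ivy:20 / Elm:24 / Corby:25] → Pine (9)
Pine → [Corby:17 / Ivy:21 / Elm:26] → Corby (17)
Corby → [Ivy:5 / Elm:13] → Ivy (5)
Ivy → [Elm:8] → Elm (8)
Return Elm→Maple: 14.
Total = 4 + 9 + 4 + 9 + 17 + 5 + 8 + 14 = 70.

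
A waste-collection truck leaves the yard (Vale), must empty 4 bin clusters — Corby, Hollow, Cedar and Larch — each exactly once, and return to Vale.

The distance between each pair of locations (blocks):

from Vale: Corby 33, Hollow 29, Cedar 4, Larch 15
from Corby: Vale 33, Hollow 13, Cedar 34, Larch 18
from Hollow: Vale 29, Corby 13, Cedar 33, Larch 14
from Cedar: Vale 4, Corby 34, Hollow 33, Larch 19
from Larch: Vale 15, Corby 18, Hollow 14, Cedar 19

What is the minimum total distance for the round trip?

With 4 stops there are 4!/2 = 12 distinct round trips (a route and its reverse cost the same).
Vale→Corby→Hollow→Cedar→Larch→Vale: 33+13+33+19+15 = 113
Vale→Corby→Hollow→Larch→Cedar→Vale: 33+13+14+19+4 = 83
Vale→Corby→Cedar→Hollow→Larch→Vale: 33+34+33+14+15 = 129
Vale→Corby→Cedar→Larch→Hollow→Vale: 33+34+19+14+29 = 129
Vale→Corby→Larch→Hollow→Cedar→Vale: 33+18+14+33+4 = 102
Vale→Corby→Larch→Cedar→Hollow→Vale: 33+18+19+33+29 = 132
Vale→Hollow→Corby→Cedar→Larch→Vale: 29+13+34+19+15 = 110
Vale→Hollow→Corby→Larch→Cedar→Vale: 29+13+18+19+4 = 83
Vale→Hollow→Cedar→Corby→Larch→Vale: 29+33+34+18+15 = 129
Vale→Hollow→Larch→Corby→Cedar→Vale: 29+14+18+34+4 = 99
Vale→Cedar→Corby→Hollow→Larch→Vale: 4+34+13+14+15 = 80
Vale→Cedar→Hollow→Corby→Larch→Vale: 4+33+13+18+15 = 83
The minimum is 80.
One optimal route: Vale → Cedar → Corby → Hollow → Larch → Vale (or its reverse).

Minimum total distance: 80 blocks.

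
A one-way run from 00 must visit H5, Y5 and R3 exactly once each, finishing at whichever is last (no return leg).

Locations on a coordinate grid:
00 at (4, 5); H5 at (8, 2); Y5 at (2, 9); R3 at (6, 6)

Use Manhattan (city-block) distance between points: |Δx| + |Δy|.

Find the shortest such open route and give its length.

There are 3! = 6 possible orderings.
00 → H5 → Y5 → R3: 7+13+7 = 27
00 → H5 → R3 → Y5: 7+6+7 = 20
00 → Y5 → H5 → R3: 6+13+6 = 25
00 → Y5 → R3 → H5: 6+7+6 = 19
00 → R3 → H5 → Y5: 3+6+13 = 22
00 → R3 → Y5 → H5: 3+7+13 = 23
The minimum is 19.
One shortest path: 00 → Y5 → R3 → H5.

Minimum one-way distance = 19.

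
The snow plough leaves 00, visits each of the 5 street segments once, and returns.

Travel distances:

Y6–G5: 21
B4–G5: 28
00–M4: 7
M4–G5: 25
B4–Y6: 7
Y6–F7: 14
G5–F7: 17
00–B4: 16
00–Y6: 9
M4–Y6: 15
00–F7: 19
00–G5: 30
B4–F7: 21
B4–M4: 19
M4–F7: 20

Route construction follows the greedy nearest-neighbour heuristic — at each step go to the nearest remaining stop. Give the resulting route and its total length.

Total distance 97 via the nearest-neighbour route 00 → M4 → Y6 → B4 → F7 → G5 → 00.

From 00: distances to unvisited — M4=7, Y6=9, B4=16, F7=19, G5=30. Nearest is M4 (7).
From M4: distances to unvisited — Y6=15, B4=19, F7=20, G5=25. Nearest is Y6 (15).
From Y6: distances to unvisited — B4=7, F7=14, G5=21. Nearest is B4 (7).
From B4: distances to unvisited — F7=21, G5=28. Nearest is F7 (21).
From F7: distances to unvisited — G5=17. Nearest is G5 (17).
Return G5→00: 30.
Total = 7 + 15 + 7 + 21 + 17 + 30 = 97.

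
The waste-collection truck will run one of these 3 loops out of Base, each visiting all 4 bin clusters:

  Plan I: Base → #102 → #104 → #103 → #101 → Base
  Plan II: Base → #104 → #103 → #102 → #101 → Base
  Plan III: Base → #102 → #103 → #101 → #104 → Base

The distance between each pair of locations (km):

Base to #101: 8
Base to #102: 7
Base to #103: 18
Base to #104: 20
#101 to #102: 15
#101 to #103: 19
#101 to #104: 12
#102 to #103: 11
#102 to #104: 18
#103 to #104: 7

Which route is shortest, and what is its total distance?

Shortest is Plan I, total 59 km.

Plan I: 7 + 18 + 7 + 19 + 8 = 59
Plan II: 20 + 7 + 11 + 15 + 8 = 61
Plan III: 7 + 11 + 19 + 12 + 20 = 69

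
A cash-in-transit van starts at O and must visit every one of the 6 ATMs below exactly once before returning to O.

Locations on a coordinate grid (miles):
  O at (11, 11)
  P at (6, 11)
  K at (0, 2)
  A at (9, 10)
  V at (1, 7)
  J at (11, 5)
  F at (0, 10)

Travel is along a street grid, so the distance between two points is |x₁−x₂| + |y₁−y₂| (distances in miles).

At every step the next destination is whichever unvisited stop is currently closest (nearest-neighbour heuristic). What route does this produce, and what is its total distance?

Total distance 44 miles via the nearest-neighbour route O → A → P → F → V → K → J → O.

From O: distances to unvisited — A=3, P=5, J=6, F=12, V=14, K=20. Nearest is A (3).
From A: distances to unvisited — P=4, J=7, F=9, V=11, K=17. Nearest is P (4).
From P: distances to unvisited — F=7, V=9, J=11, K=15. Nearest is F (7).
From F: distances to unvisited — V=4, K=8, J=16. Nearest is V (4).
From V: distances to unvisited — K=6, J=12. Nearest is K (6).
From K: distances to unvisited — J=14. Nearest is J (14).
Return J→O: 6.
Total = 3 + 4 + 7 + 4 + 6 + 14 + 6 = 44.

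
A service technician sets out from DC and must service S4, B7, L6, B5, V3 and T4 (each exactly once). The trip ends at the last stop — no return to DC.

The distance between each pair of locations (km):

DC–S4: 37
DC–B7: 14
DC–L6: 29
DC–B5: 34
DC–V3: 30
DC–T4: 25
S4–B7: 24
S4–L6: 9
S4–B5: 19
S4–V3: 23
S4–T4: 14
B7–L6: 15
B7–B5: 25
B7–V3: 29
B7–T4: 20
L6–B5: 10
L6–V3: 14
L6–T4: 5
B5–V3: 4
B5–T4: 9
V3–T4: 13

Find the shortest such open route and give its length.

Shortest open route: 65 km.

There are 6! = 720 possible orderings.
DC - S4 - B7 - L6 - B5 - V3 - T4: 37+24+15+10+4+13 = 103
DC - S4 - B7 - L6 - B5 - T4 - V3: 37+24+15+10+9+13 = 108
DC - S4 - B7 - L6 - V3 - B5 - T4: 37+24+15+14+4+9 = 103
DC - S4 - B7 - L6 - V3 - T4 - B5: 37+24+15+14+13+9 = 112
DC - S4 - B7 - L6 - T4 - B5 - V3: 37+24+15+5+9+4 = 94
DC - S4 - B7 - L6 - T4 - V3 - B5: 37+24+15+5+13+4 = 98
DC - S4 - B7 - B5 - L6 - V3 - T4: 37+24+25+10+14+13 = 123
DC - S4 - B7 - B5 - L6 - T4 - V3: 37+24+25+10+5+13 = 114
… (712 more)
DC - B7 - S4 - L6 - T4 - B5 - V3: 14+24+9+5+9+4 = 65  ← best
The minimum is 65.
One shortest path: DC → B7 → S4 → L6 → T4 → B5 → V3.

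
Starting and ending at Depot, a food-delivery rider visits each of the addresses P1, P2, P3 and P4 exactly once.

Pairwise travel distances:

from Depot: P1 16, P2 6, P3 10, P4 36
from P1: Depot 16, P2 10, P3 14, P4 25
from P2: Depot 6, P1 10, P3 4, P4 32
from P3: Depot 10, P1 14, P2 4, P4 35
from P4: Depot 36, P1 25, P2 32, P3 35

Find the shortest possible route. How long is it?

Shortest round trip = 85.

With 4 stops there are 4!/2 = 12 distinct round trips (a route and its reverse cost the same).
Depot-P1-P2-P3-P4-Depot: 16+10+4+35+36 = 101
Depot-P1-P2-P4-P3-Depot: 16+10+32+35+10 = 103
Depot-P1-P3-P2-P4-Depot: 16+14+4+32+36 = 102
Depot-P1-P3-P4-P2-Depot: 16+14+35+32+6 = 103
Depot-P1-P4-P2-P3-Depot: 16+25+32+4+10 = 87
Depot-P1-P4-P3-P2-Depot: 16+25+35+4+6 = 86
Depot-P2-P1-P3-P4-Depot: 6+10+14+35+36 = 101
Depot-P2-P1-P4-P3-Depot: 6+10+25+35+10 = 86
Depot-P2-P3-P1-P4-Depot: 6+4+14+25+36 = 85
Depot-P2-P4-P1-P3-Depot: 6+32+25+14+10 = 87
Depot-P3-P1-P2-P4-Depot: 10+14+10+32+36 = 102
Depot-P3-P2-P1-P4-Depot: 10+4+10+25+36 = 85
The minimum is 85.
One optimal route: Depot → P2 → P3 → P1 → P4 → Depot (or its reverse).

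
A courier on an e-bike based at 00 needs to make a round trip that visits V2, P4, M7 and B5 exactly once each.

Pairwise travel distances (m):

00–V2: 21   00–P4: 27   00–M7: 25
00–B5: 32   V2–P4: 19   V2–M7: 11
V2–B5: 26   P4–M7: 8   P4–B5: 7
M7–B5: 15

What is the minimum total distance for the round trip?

00→V2→P4→M7→B5→00: 21+19+8+15+32 = 95
00→V2→P4→B5→M7→00: 21+19+7+15+25 = 87
00→V2→M7→P4→B5→00: 21+11+8+7+32 = 79
00→V2→M7→B5→P4→00: 21+11+15+7+27 = 81
00→V2→B5→P4→M7→00: 21+26+7+8+25 = 87
00→V2→B5→M7→P4→00: 21+26+15+8+27 = 97
00→P4→V2→M7→B5→00: 27+19+11+15+32 = 104
00→P4→V2→B5→M7→00: 27+19+26+15+25 = 112
00→P4→M7→V2→B5→00: 27+8+11+26+32 = 104
00→P4→B5→V2→M7→00: 27+7+26+11+25 = 96
00→M7→V2→P4→B5→00: 25+11+19+7+32 = 94
00→M7→P4→V2→B5→00: 25+8+19+26+32 = 110
The minimum is 79.
One optimal route: 00 → V2 → M7 → P4 → B5 → 00 (or its reverse).

Minimum total distance: 79 m.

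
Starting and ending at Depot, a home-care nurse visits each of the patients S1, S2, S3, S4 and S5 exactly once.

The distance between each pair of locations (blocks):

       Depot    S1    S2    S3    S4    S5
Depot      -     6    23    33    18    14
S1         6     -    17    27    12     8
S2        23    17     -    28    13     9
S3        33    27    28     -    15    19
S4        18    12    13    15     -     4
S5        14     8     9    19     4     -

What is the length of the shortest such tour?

With 5 stops there are 5!/2 = 60 distinct round trips (a route and its reverse cost the same).
Depot - S1 - S2 - S3 - S4 - S5 - Depot: 6+17+28+15+4+14 = 84
Depot - S1 - S2 - S3 - S5 - S4 - Depot: 6+17+28+19+4+18 = 92
Depot - S1 - S2 - S4 - S3 - S5 - Depot: 6+17+13+15+19+14 = 84
Depot - S1 - S2 - S4 - S5 - S3 - Depot: 6+17+13+4+19+33 = 92
Depot - S1 - S2 - S5 - S3 - S4 - Depot: 6+17+9+19+15+18 = 84
Depot - S1 - S2 - S5 - S4 - S3 - Depot: 6+17+9+4+15+33 = 84
Depot - S1 - S3 - S2 - S4 - S5 - Depot: 6+27+28+13+4+14 = 92
Depot - S1 - S3 - S2 - S5 - S4 - Depot: 6+27+28+9+4+18 = 92
Depot - S1 - S3 - S4 - S2 - S5 - Depot: 6+27+15+13+9+14 = 84
Depot - S1 - S3 - S4 - S5 - S2 - Depot: 6+27+15+4+9+23 = 84
Depot - S1 - S3 - S5 - S2 - S4 - Depot: 6+27+19+9+13+18 = 92
Depot - S1 - S3 - S5 - S4 - S2 - Depot: 6+27+19+4+13+23 = 92
Depot - S1 - S4 - S2 - S3 - S5 - Depot: 6+12+13+28+19+14 = 92
Depot - S1 - S4 - S2 - S5 - S3 - Depot: 6+12+13+9+19+33 = 92
… (46 more)
The minimum is 84.
One optimal route: Depot → S1 → S2 → S3 → S4 → S5 → Depot (or its reverse).

Minimum total distance: 84 blocks.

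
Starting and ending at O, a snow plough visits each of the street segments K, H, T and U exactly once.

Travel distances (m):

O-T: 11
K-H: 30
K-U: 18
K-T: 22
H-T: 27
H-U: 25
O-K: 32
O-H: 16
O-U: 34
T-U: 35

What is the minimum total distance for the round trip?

Shortest round trip = 92 m.

O → K → H → T → U → O: 32+30+27+35+34 = 158
O → K → H → U → T → O: 32+30+25+35+11 = 133
O → K → T → H → U → O: 32+22+27+25+34 = 140
O → K → T → U → H → O: 32+22+35+25+16 = 130
O → K → U → H → T → O: 32+18+25+27+11 = 113
O → K → U → T → H → O: 32+18+35+27+16 = 128
O → H → K → T → U → O: 16+30+22+35+34 = 137
O → H → K → U → T → O: 16+30+18+35+11 = 110
O → H → T → K → U → O: 16+27+22+18+34 = 117
O → H → U → K → T → O: 16+25+18+22+11 = 92
O → T → K → H → U → O: 11+22+30+25+34 = 122
O → T → H → K → U → O: 11+27+30+18+34 = 120
The minimum is 92.
One optimal route: O → H → U → K → T → O (or its reverse).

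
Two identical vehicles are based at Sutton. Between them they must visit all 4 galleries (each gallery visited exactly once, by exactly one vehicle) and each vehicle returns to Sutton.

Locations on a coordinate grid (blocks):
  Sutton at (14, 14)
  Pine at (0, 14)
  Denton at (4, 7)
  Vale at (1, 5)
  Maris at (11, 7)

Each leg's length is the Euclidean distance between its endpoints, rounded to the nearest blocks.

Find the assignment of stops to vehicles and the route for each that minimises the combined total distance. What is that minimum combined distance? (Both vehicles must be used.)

Minimum combined distance: 55 blocks.

Try each way of splitting the stops between the two vehicles (each non-empty) and, for each split, find the best tour for each vehicle:
  {Pine} + {Denton, Vale, Maris}: 28 + 34 = 62
  {Denton} + {Pine, Vale, Maris}: 24 + 41 = 65
  {Pine, Denton} + {Vale, Maris}: 34 + 34 = 68
  {Vale} + {Pine, Denton, Maris}: 32 + 37 = 69
  {Pine, Vale} + {Denton, Maris}: 39 + 27 = 66
  {Denton, Vale} + {Pine, Maris}: 32 + 35 = 67
  … (7 splits in total)
  {Pine, Denton, Vale} + {Maris}: 39 + 16 = 55  ← best
Best: vehicle 1 Sutton → Pine → Vale → Denton → Sutton = 39; vehicle 2 Sutton → Maris → Sutton = 16; combined 55.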